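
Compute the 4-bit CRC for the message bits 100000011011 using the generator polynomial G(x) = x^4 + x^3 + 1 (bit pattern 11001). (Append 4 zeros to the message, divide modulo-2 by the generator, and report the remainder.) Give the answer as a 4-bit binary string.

Append 4 zeros: 1000000110110000. Divide by 11001 (XOR where the leading bit is 1):
  pos 0: 10000 XOR 11001 = 01001
  pos 1: 10010 XOR 11001 = 01011
  pos 2: 10110 XOR 11001 = 01111
  pos 3: 11111 XOR 11001 = 00110
  pos 5: 11010 XOR 11001 = 00011
  pos 8: 11110 XOR 11001 = 00111
  pos 10: 11100 XOR 11001 = 00101
Remainder (last 4 bits) = 1010. This is the CRC / FCS.

1010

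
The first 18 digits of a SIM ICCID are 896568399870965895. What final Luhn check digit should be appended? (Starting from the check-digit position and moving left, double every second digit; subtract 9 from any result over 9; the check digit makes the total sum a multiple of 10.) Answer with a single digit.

4

Partial digits right→left: 5 9 8 5 6 9 0 7 8 9 9 3 8 6 5 6 9 8
Double every second digit counting from the check-digit position (so the 1st, 3rd, 5th, ... of the partial from the right).
  doubled (with −9 where >9): 1 7 3 0 7 9 7 1 9 → sum 44
  kept as-is: 9 5 9 7 9 3 6 6 8 → sum 62
Total = 44 + 62 = 106.
Check digit = (10 − (106 mod 10)) mod 10 = 4.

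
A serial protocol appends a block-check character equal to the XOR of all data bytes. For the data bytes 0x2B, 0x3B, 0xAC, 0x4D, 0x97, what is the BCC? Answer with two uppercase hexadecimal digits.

66

XOR the bytes together:
  start with 0x2B
  0x2B ⊕ 0x3B = 0x10
  0x10 ⊕ 0xAC = 0xBC
  0xBC ⊕ 0x4D = 0xF1
  0xF1 ⊕ 0x97 = 0x66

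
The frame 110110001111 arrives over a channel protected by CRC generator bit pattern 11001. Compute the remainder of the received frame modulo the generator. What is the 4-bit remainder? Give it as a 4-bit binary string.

Modulo-2 division of 110110001111 by 11001:
  pos 0: 11011 XOR 11001 = 00010
  pos 3: 10000 XOR 11001 = 01001
  pos 4: 10011 XOR 11001 = 01010
  pos 5: 10101 XOR 11001 = 01100
  pos 6: 11001 XOR 11001 = 00000
Remainder = 0001 (nonzero — an error is detected).

0001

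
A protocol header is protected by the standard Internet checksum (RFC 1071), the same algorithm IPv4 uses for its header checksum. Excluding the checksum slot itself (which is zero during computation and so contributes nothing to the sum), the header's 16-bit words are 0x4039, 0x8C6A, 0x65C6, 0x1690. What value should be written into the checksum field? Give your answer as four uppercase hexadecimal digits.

One's-complement addition (fold any carry out of bit 15 back into bit 0):
  0x4039 + 0x8C6A = 0x0CCA3
  0xCCA3 + 0x65C6 = 0x13269 → wrap carry → 0x326A
  0x326A + 0x1690 = 0x048FA
One's-complement sum = 0x48FA.
Checksum = ~0x48FA & 0xFFFF = 0xB705.

B705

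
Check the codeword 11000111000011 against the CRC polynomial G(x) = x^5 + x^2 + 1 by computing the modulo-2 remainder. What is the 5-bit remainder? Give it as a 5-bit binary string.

00010

Modulo-2 division of 11000111000011 by 100101:
  pos 0: 110001 XOR 100101 = 010100
  pos 1: 101001 XOR 100101 = 001100
  pos 3: 110010 XOR 100101 = 010111
  pos 4: 101110 XOR 100101 = 001011
  pos 6: 101100 XOR 100101 = 001001
  pos 8: 100111 XOR 100101 = 000010
Remainder = 00010 (nonzero — an error is detected).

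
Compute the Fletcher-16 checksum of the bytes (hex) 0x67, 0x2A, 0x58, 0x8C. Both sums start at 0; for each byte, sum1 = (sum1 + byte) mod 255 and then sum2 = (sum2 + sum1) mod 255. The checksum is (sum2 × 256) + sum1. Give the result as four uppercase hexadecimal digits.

5976

Running sums (mod 255):
  after byte 0 (0x67): sum1=103, sum2=103
  after byte 1 (0x2A): sum1=145, sum2=248
  after byte 2 (0x58): sum1=233, sum2=226
  after byte 3 (0x8C): sum1=118, sum2=89
Checksum = sum2·256 + sum1 = 89·256 + 118 = 22902 = 0x5976.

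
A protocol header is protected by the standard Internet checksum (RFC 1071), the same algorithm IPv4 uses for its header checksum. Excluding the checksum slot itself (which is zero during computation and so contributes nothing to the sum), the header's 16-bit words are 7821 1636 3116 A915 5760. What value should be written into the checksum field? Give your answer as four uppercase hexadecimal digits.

401C

One's-complement addition (fold any carry out of bit 15 back into bit 0):
  0x7821 + 0x1636 = 0x08E57
  0x8E57 + 0x3116 = 0x0BF6D
  0xBF6D + 0xA915 = 0x16882 → wrap carry → 0x6883
  0x6883 + 0x5760 = 0x0BFE3
One's-complement sum = 0xBFE3.
Checksum = ~0xBFE3 & 0xFFFF = 0x401C.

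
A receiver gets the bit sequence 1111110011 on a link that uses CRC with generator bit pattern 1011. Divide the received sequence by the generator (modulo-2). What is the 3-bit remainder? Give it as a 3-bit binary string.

000

Modulo-2 division of 1111110011 by 1011:
  pos 0: 1111 XOR 1011 = 0100
  pos 1: 1001 XOR 1011 = 0010
  pos 3: 1010 XOR 1011 = 0001
  pos 6: 1011 XOR 1011 = 0000
Remainder = 000 (zero — the frame passes the CRC check).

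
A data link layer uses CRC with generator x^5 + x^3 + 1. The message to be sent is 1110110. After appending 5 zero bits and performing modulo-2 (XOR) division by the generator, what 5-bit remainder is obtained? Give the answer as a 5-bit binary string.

Append 5 zeros: 111011000000. Divide by 101001 (XOR where the leading bit is 1):
  pos 0: 111011 XOR 101001 = 010010
  pos 1: 100100 XOR 101001 = 001101
  pos 3: 110100 XOR 101001 = 011101
  pos 4: 111010 XOR 101001 = 010011
  pos 5: 100110 XOR 101001 = 001111
Remainder (last 5 bits) = 11110. This is the CRC / FCS.

11110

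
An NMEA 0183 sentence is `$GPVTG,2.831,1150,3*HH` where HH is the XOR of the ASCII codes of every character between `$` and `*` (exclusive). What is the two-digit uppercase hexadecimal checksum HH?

XOR the ASCII codes of the payload characters:
  'G' = 0x47 → acc = 0x47
  'P' = 0x50 → acc = 0x17
  'V' = 0x56 → acc = 0x41
  'T' = 0x54 → acc = 0x15
  'G' = 0x47 → acc = 0x52
  ',' = 0x2C → acc = 0x7E
  '2' = 0x32 → acc = 0x4C
  '.' = 0x2E → acc = 0x62
  '8' = 0x38 → acc = 0x5A
  '3' = 0x33 → acc = 0x69
  '1' = 0x31 → acc = 0x58
  ',' = 0x2C → acc = 0x74
  '1' = 0x31 → acc = 0x45
  '1' = 0x31 → acc = 0x74
  '5' = 0x35 → acc = 0x41
  '0' = 0x30 → acc = 0x71
  ',' = 0x2C → acc = 0x5D
  '3' = 0x33 → acc = 0x6E
Checksum = 0x6E.

6E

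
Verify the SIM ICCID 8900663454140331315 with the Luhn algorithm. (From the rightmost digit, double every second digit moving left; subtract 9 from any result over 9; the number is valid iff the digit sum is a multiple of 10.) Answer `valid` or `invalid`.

valid

From the right, keep odd positions and double even positions (subtract 9 from any doubled value over 9):
  doubled (positions 2,4,...): 2 2 6 8 8 8 3 0 9 → sum 46
  kept (positions 1,3,...): 5 3 3 0 1 5 3 6 0 8 → sum 34
Total = 80.
80 mod 10 = 0, so the number is valid.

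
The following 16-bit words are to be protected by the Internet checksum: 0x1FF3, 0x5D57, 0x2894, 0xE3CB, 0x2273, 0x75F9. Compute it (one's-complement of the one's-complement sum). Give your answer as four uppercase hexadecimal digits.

DDE8

One's-complement addition (fold any carry out of bit 15 back into bit 0):
  0x1FF3 + 0x5D57 = 0x07D4A
  0x7D4A + 0x2894 = 0x0A5DE
  0xA5DE + 0xE3CB = 0x189A9 → wrap carry → 0x89AA
  0x89AA + 0x2273 = 0x0AC1D
  0xAC1D + 0x75F9 = 0x12216 → wrap carry → 0x2217
One's-complement sum = 0x2217.
Checksum = ~0x2217 & 0xFFFF = 0xDDE8.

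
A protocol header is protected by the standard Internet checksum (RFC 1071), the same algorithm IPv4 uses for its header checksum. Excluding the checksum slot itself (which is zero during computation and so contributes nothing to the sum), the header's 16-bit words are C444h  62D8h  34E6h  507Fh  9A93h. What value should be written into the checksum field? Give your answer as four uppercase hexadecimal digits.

One's-complement addition (fold any carry out of bit 15 back into bit 0):
  0xC444 + 0x62D8 = 0x1271C → wrap carry → 0x271D
  0x271D + 0x34E6 = 0x05C03
  0x5C03 + 0x507F = 0x0AC82
  0xAC82 + 0x9A93 = 0x14715 → wrap carry → 0x4716
One's-complement sum = 0x4716.
Checksum = ~0x4716 & 0xFFFF = 0xB8E9.

B8E9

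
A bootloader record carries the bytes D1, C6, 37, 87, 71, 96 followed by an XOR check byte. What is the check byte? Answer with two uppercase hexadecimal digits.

XOR the bytes together:
  start with 0xD1
  0xD1 ⊕ 0xC6 = 0x17
  0x17 ⊕ 0x37 = 0x20
  0x20 ⊕ 0x87 = 0xA7
  0xA7 ⊕ 0x71 = 0xD6
  0xD6 ⊕ 0x96 = 0x40

40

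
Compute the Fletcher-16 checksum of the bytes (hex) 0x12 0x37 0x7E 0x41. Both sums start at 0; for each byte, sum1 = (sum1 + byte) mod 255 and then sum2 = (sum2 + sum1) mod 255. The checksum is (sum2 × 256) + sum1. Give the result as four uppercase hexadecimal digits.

Running sums (mod 255):
  after byte 0 (0x12): sum1=18, sum2=18
  after byte 1 (0x37): sum1=73, sum2=91
  after byte 2 (0x7E): sum1=199, sum2=35
  after byte 3 (0x41): sum1=9, sum2=44
Checksum = sum2·256 + sum1 = 44·256 + 9 = 11273 = 0x2C09.

2C09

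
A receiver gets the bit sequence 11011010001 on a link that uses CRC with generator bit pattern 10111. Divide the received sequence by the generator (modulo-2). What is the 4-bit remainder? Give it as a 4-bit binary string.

Modulo-2 division of 11011010001 by 10111:
  pos 0: 11011 XOR 10111 = 01100
  pos 1: 11000 XOR 10111 = 01111
  pos 2: 11111 XOR 10111 = 01000
  pos 3: 10000 XOR 10111 = 00111
  pos 5: 11100 XOR 10111 = 01011
  pos 6: 10111 XOR 10111 = 00000
Remainder = 0000 (zero — the frame passes the CRC check).

0000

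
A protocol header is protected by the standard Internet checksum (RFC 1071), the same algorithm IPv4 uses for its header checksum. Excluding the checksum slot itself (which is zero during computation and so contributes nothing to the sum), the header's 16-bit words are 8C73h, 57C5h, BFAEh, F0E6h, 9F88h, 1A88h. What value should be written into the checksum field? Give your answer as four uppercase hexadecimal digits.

B120

One's-complement addition (fold any carry out of bit 15 back into bit 0):
  0x8C73 + 0x57C5 = 0x0E438
  0xE438 + 0xBFAE = 0x1A3E6 → wrap carry → 0xA3E7
  0xA3E7 + 0xF0E6 = 0x194CD → wrap carry → 0x94CE
  0x94CE + 0x9F88 = 0x13456 → wrap carry → 0x3457
  0x3457 + 0x1A88 = 0x04EDF
One's-complement sum = 0x4EDF.
Checksum = ~0x4EDF & 0xFFFF = 0xB120.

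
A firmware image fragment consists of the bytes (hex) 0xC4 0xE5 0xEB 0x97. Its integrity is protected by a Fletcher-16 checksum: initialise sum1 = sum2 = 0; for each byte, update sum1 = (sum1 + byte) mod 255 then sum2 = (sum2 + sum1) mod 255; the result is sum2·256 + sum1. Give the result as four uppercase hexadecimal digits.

Running sums (mod 255):
  after byte 0 (0xC4): sum1=196, sum2=196
  after byte 1 (0xE5): sum1=170, sum2=111
  after byte 2 (0xEB): sum1=150, sum2=6
  after byte 3 (0x97): sum1=46, sum2=52
Checksum = sum2·256 + sum1 = 52·256 + 46 = 13358 = 0x342E.

342E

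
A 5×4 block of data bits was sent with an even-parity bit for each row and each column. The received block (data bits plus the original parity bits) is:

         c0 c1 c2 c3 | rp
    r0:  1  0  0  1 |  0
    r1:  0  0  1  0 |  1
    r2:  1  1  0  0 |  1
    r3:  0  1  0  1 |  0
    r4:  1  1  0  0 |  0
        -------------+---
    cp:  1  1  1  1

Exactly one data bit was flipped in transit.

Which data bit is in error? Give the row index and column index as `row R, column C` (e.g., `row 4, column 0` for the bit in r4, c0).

row 2, column 3

Recompute each row's even parity and compare to rp:
  r0: data parity 0, sent rp 0 → ok
  r1: data parity 1, sent rp 1 → ok
  r2: data parity 0, sent rp 1 → mismatch
  r3: data parity 0, sent rp 0 → ok
  r4: data parity 0, sent rp 0 → ok
Recompute each column's even parity and compare to cp:
  c0: data parity 1, sent cp 1 → ok
  c1: data parity 1, sent cp 1 → ok
  c2: data parity 1, sent cp 1 → ok
  c3: data parity 0, sent cp 1 → mismatch
Exactly one row (r2) and one column (c3) fail → the flipped bit is at their intersection.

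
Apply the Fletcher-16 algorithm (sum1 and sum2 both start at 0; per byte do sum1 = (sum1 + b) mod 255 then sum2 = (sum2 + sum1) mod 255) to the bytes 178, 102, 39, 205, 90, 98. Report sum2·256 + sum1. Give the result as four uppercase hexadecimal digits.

4DCA

Running sums (mod 255):
  after byte 0 (178): sum1=178, sum2=178
  after byte 1 (102): sum1=25, sum2=203
  after byte 2 (39): sum1=64, sum2=12
  after byte 3 (205): sum1=14, sum2=26
  after byte 4 (90): sum1=104, sum2=130
  after byte 5 (98): sum1=202, sum2=77
Checksum = sum2·256 + sum1 = 77·256 + 202 = 19914 = 0x4DCA.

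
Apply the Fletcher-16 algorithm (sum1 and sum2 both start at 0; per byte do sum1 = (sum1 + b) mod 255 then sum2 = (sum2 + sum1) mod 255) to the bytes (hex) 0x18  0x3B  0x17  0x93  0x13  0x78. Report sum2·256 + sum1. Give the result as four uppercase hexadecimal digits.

6E89

Running sums (mod 255):
  after byte 0 (0x18): sum1=24, sum2=24
  after byte 1 (0x3B): sum1=83, sum2=107
  after byte 2 (0x17): sum1=106, sum2=213
  after byte 3 (0x93): sum1=253, sum2=211
  after byte 4 (0x13): sum1=17, sum2=228
  after byte 5 (0x78): sum1=137, sum2=110
Checksum = sum2·256 + sum1 = 110·256 + 137 = 28297 = 0x6E89.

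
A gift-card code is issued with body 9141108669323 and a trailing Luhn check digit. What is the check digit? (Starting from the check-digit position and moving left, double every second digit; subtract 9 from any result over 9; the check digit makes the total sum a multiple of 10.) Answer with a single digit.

Partial digits right→left: 3 2 3 9 6 6 8 0 1 1 4 1 9
Double every second digit counting from the check-digit position (so the 1st, 3rd, 5th, ... of the partial from the right).
  doubled (with −9 where >9): 6 6 3 7 2 8 9 → sum 41
  kept as-is: 2 9 6 0 1 1 → sum 19
Total = 41 + 19 = 60.
Check digit = (10 − (60 mod 10)) mod 10 = 0.

0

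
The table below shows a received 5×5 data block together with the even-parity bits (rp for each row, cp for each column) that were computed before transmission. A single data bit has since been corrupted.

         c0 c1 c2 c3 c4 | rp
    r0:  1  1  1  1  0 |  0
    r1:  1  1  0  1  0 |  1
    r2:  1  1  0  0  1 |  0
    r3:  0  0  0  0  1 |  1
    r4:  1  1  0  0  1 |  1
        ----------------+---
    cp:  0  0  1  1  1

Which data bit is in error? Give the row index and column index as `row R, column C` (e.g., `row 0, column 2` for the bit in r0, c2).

row 2, column 3

Recompute each row's even parity and compare to rp:
  r0: data parity 0, sent rp 0 → ok
  r1: data parity 1, sent rp 1 → ok
  r2: data parity 1, sent rp 0 → mismatch
  r3: data parity 1, sent rp 1 → ok
  r4: data parity 1, sent rp 1 → ok
Recompute each column's even parity and compare to cp:
  c0: data parity 0, sent cp 0 → ok
  c1: data parity 0, sent cp 0 → ok
  c2: data parity 1, sent cp 1 → ok
  c3: data parity 0, sent cp 1 → mismatch
  c4: data parity 1, sent cp 1 → ok
Exactly one row (r2) and one column (c3) fail → the flipped bit is at their intersection.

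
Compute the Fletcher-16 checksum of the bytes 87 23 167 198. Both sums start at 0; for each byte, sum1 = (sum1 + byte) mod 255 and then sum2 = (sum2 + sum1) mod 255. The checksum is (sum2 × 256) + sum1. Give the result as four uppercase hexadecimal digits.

B8DC

Running sums (mod 255):
  after byte 0 (87): sum1=87, sum2=87
  after byte 1 (23): sum1=110, sum2=197
  after byte 2 (167): sum1=22, sum2=219
  after byte 3 (198): sum1=220, sum2=184
Checksum = sum2·256 + sum1 = 184·256 + 220 = 47324 = 0xB8DC.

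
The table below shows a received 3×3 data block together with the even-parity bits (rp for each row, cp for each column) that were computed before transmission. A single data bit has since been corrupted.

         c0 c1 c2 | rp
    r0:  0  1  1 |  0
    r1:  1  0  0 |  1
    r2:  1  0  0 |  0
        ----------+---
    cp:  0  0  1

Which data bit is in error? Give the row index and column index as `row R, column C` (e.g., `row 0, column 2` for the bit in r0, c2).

row 2, column 1

Recompute each row's even parity and compare to rp:
  r0: data parity 0, sent rp 0 → ok
  r1: data parity 1, sent rp 1 → ok
  r2: data parity 1, sent rp 0 → mismatch
Recompute each column's even parity and compare to cp:
  c0: data parity 0, sent cp 0 → ok
  c1: data parity 1, sent cp 0 → mismatch
  c2: data parity 1, sent cp 1 → ok
Exactly one row (r2) and one column (c1) fail → the flipped bit is at their intersection.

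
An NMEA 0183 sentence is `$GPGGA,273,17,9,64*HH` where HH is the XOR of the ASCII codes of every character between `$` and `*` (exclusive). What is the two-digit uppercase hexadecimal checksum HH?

5D

XOR the ASCII codes of the payload characters:
  'G' = 0x47 → acc = 0x47
  'P' = 0x50 → acc = 0x17
  'G' = 0x47 → acc = 0x50
  'G' = 0x47 → acc = 0x17
  'A' = 0x41 → acc = 0x56
  ',' = 0x2C → acc = 0x7A
  '2' = 0x32 → acc = 0x48
  '7' = 0x37 → acc = 0x7F
  '3' = 0x33 → acc = 0x4C
  ',' = 0x2C → acc = 0x60
  '1' = 0x31 → acc = 0x51
  '7' = 0x37 → acc = 0x66
  ',' = 0x2C → acc = 0x4A
  '9' = 0x39 → acc = 0x73
  ',' = 0x2C → acc = 0x5F
  '6' = 0x36 → acc = 0x69
  '4' = 0x34 → acc = 0x5D
Checksum = 0x5D.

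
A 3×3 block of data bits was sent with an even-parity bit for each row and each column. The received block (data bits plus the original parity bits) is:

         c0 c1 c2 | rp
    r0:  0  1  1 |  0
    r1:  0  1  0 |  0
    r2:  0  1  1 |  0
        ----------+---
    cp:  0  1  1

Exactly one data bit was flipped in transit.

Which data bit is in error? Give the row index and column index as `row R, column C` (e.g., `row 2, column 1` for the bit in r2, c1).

row 1, column 2

Recompute each row's even parity and compare to rp:
  r0: data parity 0, sent rp 0 → ok
  r1: data parity 1, sent rp 0 → mismatch
  r2: data parity 0, sent rp 0 → ok
Recompute each column's even parity and compare to cp:
  c0: data parity 0, sent cp 0 → ok
  c1: data parity 1, sent cp 1 → ok
  c2: data parity 0, sent cp 1 → mismatch
Exactly one row (r1) and one column (c2) fail → the flipped bit is at their intersection.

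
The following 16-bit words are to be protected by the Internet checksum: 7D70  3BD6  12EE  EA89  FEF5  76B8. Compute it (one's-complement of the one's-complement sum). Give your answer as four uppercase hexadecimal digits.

One's-complement addition (fold any carry out of bit 15 back into bit 0):
  0x7D70 + 0x3BD6 = 0x0B946
  0xB946 + 0x12EE = 0x0CC34
  0xCC34 + 0xEA89 = 0x1B6BD → wrap carry → 0xB6BE
  0xB6BE + 0xFEF5 = 0x1B5B3 → wrap carry → 0xB5B4
  0xB5B4 + 0x76B8 = 0x12C6C → wrap carry → 0x2C6D
One's-complement sum = 0x2C6D.
Checksum = ~0x2C6D & 0xFFFF = 0xD392.

D392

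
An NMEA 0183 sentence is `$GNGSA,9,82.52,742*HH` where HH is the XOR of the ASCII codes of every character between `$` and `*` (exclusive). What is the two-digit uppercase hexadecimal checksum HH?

XOR the ASCII codes of the payload characters:
  'G' = 0x47 → acc = 0x47
  'N' = 0x4E → acc = 0x09
  'G' = 0x47 → acc = 0x4E
  'S' = 0x53 → acc = 0x1D
  'A' = 0x41 → acc = 0x5C
  ',' = 0x2C → acc = 0x70
  '9' = 0x39 → acc = 0x49
  ',' = 0x2C → acc = 0x65
  '8' = 0x38 → acc = 0x5D
  '2' = 0x32 → acc = 0x6F
  '.' = 0x2E → acc = 0x41
  '5' = 0x35 → acc = 0x74
  '2' = 0x32 → acc = 0x46
  ',' = 0x2C → acc = 0x6A
  '7' = 0x37 → acc = 0x5D
  '4' = 0x34 → acc = 0x69
  '2' = 0x32 → acc = 0x5B
Checksum = 0x5B.

5B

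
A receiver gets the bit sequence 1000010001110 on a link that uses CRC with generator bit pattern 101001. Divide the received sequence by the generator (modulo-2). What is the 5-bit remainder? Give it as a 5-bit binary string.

11101

Modulo-2 division of 1000010001110 by 101001:
  pos 0: 100001 XOR 101001 = 001000
  pos 2: 100000 XOR 101001 = 001001
  pos 4: 100101 XOR 101001 = 001100
  pos 6: 110011 XOR 101001 = 011010
  pos 7: 110100 XOR 101001 = 011101
Remainder = 11101 (nonzero — an error is detected).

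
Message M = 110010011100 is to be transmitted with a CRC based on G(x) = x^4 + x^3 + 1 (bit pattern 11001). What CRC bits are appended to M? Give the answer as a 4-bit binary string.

Append 4 zeros: 1100100111000000. Divide by 11001 (XOR where the leading bit is 1):
  pos 0: 11001 XOR 11001 = 00000
  pos 7: 11100 XOR 11001 = 00101
  pos 9: 10100 XOR 11001 = 01101
  pos 10: 11010 XOR 11001 = 00011
Remainder (last 4 bits) = 0110. This is the CRC / FCS.

0110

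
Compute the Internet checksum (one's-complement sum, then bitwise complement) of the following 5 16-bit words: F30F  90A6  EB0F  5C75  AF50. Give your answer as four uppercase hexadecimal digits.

One's-complement addition (fold any carry out of bit 15 back into bit 0):
  0xF30F + 0x90A6 = 0x183B5 → wrap carry → 0x83B6
  0x83B6 + 0xEB0F = 0x16EC5 → wrap carry → 0x6EC6
  0x6EC6 + 0x5C75 = 0x0CB3B
  0xCB3B + 0xAF50 = 0x17A8B → wrap carry → 0x7A8C
One's-complement sum = 0x7A8C.
Checksum = ~0x7A8C & 0xFFFF = 0x8573.

8573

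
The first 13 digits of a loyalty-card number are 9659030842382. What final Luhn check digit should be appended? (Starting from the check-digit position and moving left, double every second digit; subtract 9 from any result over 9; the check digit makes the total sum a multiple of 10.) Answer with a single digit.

Partial digits right→left: 2 8 3 2 4 8 0 3 0 9 5 6 9
Double every second digit counting from the check-digit position (so the 1st, 3rd, 5th, ... of the partial from the right).
  doubled (with −9 where >9): 4 6 8 0 0 1 9 → sum 28
  kept as-is: 8 2 8 3 9 6 → sum 36
Total = 28 + 36 = 64.
Check digit = (10 − (64 mod 10)) mod 10 = 6.

6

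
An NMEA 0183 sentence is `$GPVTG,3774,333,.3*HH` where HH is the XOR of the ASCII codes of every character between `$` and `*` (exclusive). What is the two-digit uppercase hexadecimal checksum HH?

57

XOR the ASCII codes of the payload characters:
  'G' = 0x47 → acc = 0x47
  'P' = 0x50 → acc = 0x17
  'V' = 0x56 → acc = 0x41
  'T' = 0x54 → acc = 0x15
  'G' = 0x47 → acc = 0x52
  ',' = 0x2C → acc = 0x7E
  '3' = 0x33 → acc = 0x4D
  '7' = 0x37 → acc = 0x7A
  '7' = 0x37 → acc = 0x4D
  '4' = 0x34 → acc = 0x79
  ',' = 0x2C → acc = 0x55
  '3' = 0x33 → acc = 0x66
  '3' = 0x33 → acc = 0x55
  '3' = 0x33 → acc = 0x66
  ',' = 0x2C → acc = 0x4A
  '.' = 0x2E → acc = 0x64
  '3' = 0x33 → acc = 0x57
Checksum = 0x57.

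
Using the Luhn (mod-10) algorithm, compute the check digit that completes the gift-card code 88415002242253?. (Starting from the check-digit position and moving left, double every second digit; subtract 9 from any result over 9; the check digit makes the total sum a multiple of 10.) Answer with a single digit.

3

Partial digits right→left: 3 5 2 2 4 2 2 0 0 5 1 4 8 8
Double every second digit counting from the check-digit position (so the 1st, 3rd, 5th, ... of the partial from the right).
  doubled (with −9 where >9): 6 4 8 4 0 2 7 → sum 31
  kept as-is: 5 2 2 0 5 4 8 → sum 26
Total = 31 + 26 = 57.
Check digit = (10 − (57 mod 10)) mod 10 = 3.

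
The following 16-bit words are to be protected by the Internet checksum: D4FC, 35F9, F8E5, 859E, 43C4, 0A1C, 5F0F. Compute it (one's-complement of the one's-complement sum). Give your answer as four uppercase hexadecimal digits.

One's-complement addition (fold any carry out of bit 15 back into bit 0):
  0xD4FC + 0x35F9 = 0x10AF5 → wrap carry → 0x0AF6
  0x0AF6 + 0xF8E5 = 0x103DB → wrap carry → 0x03DC
  0x03DC + 0x859E = 0x0897A
  0x897A + 0x43C4 = 0x0CD3E
  0xCD3E + 0x0A1C = 0x0D75A
  0xD75A + 0x5F0F = 0x13669 → wrap carry → 0x366A
One's-complement sum = 0x366A.
Checksum = ~0x366A & 0xFFFF = 0xC995.

C995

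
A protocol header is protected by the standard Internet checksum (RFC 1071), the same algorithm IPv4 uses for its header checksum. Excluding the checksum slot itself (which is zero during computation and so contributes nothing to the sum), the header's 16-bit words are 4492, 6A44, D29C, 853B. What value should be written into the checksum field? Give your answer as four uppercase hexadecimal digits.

One's-complement addition (fold any carry out of bit 15 back into bit 0):
  0x4492 + 0x6A44 = 0x0AED6
  0xAED6 + 0xD29C = 0x18172 → wrap carry → 0x8173
  0x8173 + 0x853B = 0x106AE → wrap carry → 0x06AF
One's-complement sum = 0x06AF.
Checksum = ~0x06AF & 0xFFFF = 0xF950.

F950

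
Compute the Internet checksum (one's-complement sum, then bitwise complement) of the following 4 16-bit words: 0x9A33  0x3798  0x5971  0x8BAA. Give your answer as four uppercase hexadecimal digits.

4918

One's-complement addition (fold any carry out of bit 15 back into bit 0):
  0x9A33 + 0x3798 = 0x0D1CB
  0xD1CB + 0x5971 = 0x12B3C → wrap carry → 0x2B3D
  0x2B3D + 0x8BAA = 0x0B6E7
One's-complement sum = 0xB6E7.
Checksum = ~0xB6E7 & 0xFFFF = 0x4918.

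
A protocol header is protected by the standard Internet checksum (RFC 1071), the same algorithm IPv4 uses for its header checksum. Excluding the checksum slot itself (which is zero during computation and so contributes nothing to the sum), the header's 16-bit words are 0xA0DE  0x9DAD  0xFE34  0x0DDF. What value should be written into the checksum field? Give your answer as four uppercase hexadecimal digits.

B55F

One's-complement addition (fold any carry out of bit 15 back into bit 0):
  0xA0DE + 0x9DAD = 0x13E8B → wrap carry → 0x3E8C
  0x3E8C + 0xFE34 = 0x13CC0 → wrap carry → 0x3CC1
  0x3CC1 + 0x0DDF = 0x04AA0
One's-complement sum = 0x4AA0.
Checksum = ~0x4AA0 & 0xFFFF = 0xB55F.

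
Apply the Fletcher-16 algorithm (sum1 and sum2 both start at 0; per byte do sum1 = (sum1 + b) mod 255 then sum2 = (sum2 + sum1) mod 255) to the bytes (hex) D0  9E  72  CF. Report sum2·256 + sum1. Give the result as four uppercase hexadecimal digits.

Running sums (mod 255):
  after byte 0 (D0): sum1=208, sum2=208
  after byte 1 (9E): sum1=111, sum2=64
  after byte 2 (72): sum1=225, sum2=34
  after byte 3 (CF): sum1=177, sum2=211
Checksum = sum2·256 + sum1 = 211·256 + 177 = 54193 = 0xD3B1.

D3B1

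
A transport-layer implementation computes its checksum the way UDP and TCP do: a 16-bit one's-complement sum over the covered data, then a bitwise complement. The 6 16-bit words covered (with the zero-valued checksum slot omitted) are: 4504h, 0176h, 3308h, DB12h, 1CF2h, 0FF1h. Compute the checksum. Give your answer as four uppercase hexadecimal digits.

One's-complement addition (fold any carry out of bit 15 back into bit 0):
  0x4504 + 0x0176 = 0x0467A
  0x467A + 0x3308 = 0x07982
  0x7982 + 0xDB12 = 0x15494 → wrap carry → 0x5495
  0x5495 + 0x1CF2 = 0x07187
  0x7187 + 0x0FF1 = 0x08178
One's-complement sum = 0x8178.
Checksum = ~0x8178 & 0xFFFF = 0x7E87.

7E87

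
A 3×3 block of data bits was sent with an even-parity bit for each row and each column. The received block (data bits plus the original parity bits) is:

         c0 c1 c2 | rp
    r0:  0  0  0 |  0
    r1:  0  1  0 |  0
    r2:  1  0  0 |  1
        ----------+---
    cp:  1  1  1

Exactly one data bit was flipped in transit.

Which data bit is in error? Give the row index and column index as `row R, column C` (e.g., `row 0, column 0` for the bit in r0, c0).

Recompute each row's even parity and compare to rp:
  r0: data parity 0, sent rp 0 → ok
  r1: data parity 1, sent rp 0 → mismatch
  r2: data parity 1, sent rp 1 → ok
Recompute each column's even parity and compare to cp:
  c0: data parity 1, sent cp 1 → ok
  c1: data parity 1, sent cp 1 → ok
  c2: data parity 0, sent cp 1 → mismatch
Exactly one row (r1) and one column (c2) fail → the flipped bit is at their intersection.

row 1, column 2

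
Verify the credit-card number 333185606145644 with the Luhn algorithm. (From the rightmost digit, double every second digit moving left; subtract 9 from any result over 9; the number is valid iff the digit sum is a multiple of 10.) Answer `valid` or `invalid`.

valid

From the right, keep odd positions and double even positions (subtract 9 from any doubled value over 9):
  doubled (positions 2,4,...): 8 1 2 0 1 2 6 → sum 20
  kept (positions 1,3,...): 4 6 4 6 6 8 3 3 → sum 40
Total = 60.
60 mod 10 = 0, so the number is valid.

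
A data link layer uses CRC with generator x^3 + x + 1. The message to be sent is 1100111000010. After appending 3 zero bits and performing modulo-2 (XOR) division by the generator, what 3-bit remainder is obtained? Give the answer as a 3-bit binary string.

100

Append 3 zeros: 1100111000010000. Divide by 1011 (XOR where the leading bit is 1):
  pos 0: 1100 XOR 1011 = 0111
  pos 1: 1111 XOR 1011 = 0100
  pos 2: 1001 XOR 1011 = 0010
  pos 4: 1010 XOR 1011 = 0001
  pos 7: 1000 XOR 1011 = 0011
  pos 9: 1110 XOR 1011 = 0101
  pos 10: 1010 XOR 1011 = 0001
Remainder (last 3 bits) = 100. This is the CRC / FCS.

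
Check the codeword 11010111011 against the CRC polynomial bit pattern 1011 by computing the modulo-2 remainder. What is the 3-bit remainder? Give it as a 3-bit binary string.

111

Modulo-2 division of 11010111011 by 1011:
  pos 0: 1101 XOR 1011 = 0110
  pos 1: 1100 XOR 1011 = 0111
  pos 2: 1111 XOR 1011 = 0100
  pos 3: 1001 XOR 1011 = 0010
  pos 5: 1010 XOR 1011 = 0001
Remainder = 111 (nonzero — an error is detected).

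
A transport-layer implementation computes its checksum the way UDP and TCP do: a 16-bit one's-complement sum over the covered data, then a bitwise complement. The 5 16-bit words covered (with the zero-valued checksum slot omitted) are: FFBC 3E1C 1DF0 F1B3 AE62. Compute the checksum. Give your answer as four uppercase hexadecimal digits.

0420

One's-complement addition (fold any carry out of bit 15 back into bit 0):
  0xFFBC + 0x3E1C = 0x13DD8 → wrap carry → 0x3DD9
  0x3DD9 + 0x1DF0 = 0x05BC9
  0x5BC9 + 0xF1B3 = 0x14D7C → wrap carry → 0x4D7D
  0x4D7D + 0xAE62 = 0x0FBDF
One's-complement sum = 0xFBDF.
Checksum = ~0xFBDF & 0xFFFF = 0x0420.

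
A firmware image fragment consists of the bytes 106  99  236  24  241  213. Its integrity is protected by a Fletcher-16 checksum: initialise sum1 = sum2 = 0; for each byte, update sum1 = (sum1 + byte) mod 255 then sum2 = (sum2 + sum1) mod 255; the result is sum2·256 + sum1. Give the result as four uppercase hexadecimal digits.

Running sums (mod 255):
  after byte 0 (106): sum1=106, sum2=106
  after byte 1 (99): sum1=205, sum2=56
  after byte 2 (236): sum1=186, sum2=242
  after byte 3 (24): sum1=210, sum2=197
  after byte 4 (241): sum1=196, sum2=138
  after byte 5 (213): sum1=154, sum2=37
Checksum = sum2·256 + sum1 = 37·256 + 154 = 9626 = 0x259A.

259A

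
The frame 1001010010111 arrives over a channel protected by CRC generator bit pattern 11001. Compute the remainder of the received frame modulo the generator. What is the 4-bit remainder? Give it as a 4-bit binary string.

Modulo-2 division of 1001010010111 by 11001:
  pos 0: 10010 XOR 11001 = 01011
  pos 1: 10111 XOR 11001 = 01110
  pos 2: 11100 XOR 11001 = 00101
  pos 4: 10101 XOR 11001 = 01100
  pos 5: 11000 XOR 11001 = 00001
Remainder = 1111 (nonzero — an error is detected).

1111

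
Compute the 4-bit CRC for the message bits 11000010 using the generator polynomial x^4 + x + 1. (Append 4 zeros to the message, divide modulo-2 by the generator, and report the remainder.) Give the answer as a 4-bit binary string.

Append 4 zeros: 110000100000. Divide by 10011 (XOR where the leading bit is 1):
  pos 0: 11000 XOR 10011 = 01011
  pos 1: 10110 XOR 10011 = 00101
  pos 3: 10110 XOR 10011 = 00101
  pos 5: 10100 XOR 10011 = 00111
  pos 7: 11100 XOR 10011 = 01111
Remainder (last 4 bits) = 1111. This is the CRC / FCS.

1111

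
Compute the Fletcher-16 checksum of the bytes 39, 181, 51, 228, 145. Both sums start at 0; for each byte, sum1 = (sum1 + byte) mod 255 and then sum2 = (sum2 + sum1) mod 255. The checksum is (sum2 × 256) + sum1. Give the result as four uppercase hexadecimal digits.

Running sums (mod 255):
  after byte 0 (39): sum1=39, sum2=39
  after byte 1 (181): sum1=220, sum2=4
  after byte 2 (51): sum1=16, sum2=20
  after byte 3 (228): sum1=244, sum2=9
  after byte 4 (145): sum1=134, sum2=143
Checksum = sum2·256 + sum1 = 143·256 + 134 = 36742 = 0x8F86.

8F86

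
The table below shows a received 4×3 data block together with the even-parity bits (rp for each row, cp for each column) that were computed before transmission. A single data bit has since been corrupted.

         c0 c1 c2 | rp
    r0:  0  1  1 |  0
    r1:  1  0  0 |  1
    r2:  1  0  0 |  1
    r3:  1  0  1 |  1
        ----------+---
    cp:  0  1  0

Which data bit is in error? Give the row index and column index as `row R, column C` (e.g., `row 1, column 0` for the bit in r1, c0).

row 3, column 0

Recompute each row's even parity and compare to rp:
  r0: data parity 0, sent rp 0 → ok
  r1: data parity 1, sent rp 1 → ok
  r2: data parity 1, sent rp 1 → ok
  r3: data parity 0, sent rp 1 → mismatch
Recompute each column's even parity and compare to cp:
  c0: data parity 1, sent cp 0 → mismatch
  c1: data parity 1, sent cp 1 → ok
  c2: data parity 0, sent cp 0 → ok
Exactly one row (r3) and one column (c0) fail → the flipped bit is at their intersection.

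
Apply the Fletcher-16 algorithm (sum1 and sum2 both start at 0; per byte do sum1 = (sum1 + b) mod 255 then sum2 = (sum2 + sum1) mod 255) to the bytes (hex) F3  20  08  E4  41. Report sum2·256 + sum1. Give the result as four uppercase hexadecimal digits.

Running sums (mod 255):
  after byte 0 (F3): sum1=243, sum2=243
  after byte 1 (20): sum1=20, sum2=8
  after byte 2 (08): sum1=28, sum2=36
  after byte 3 (E4): sum1=1, sum2=37
  after byte 4 (41): sum1=66, sum2=103
Checksum = sum2·256 + sum1 = 103·256 + 66 = 26434 = 0x6742.

6742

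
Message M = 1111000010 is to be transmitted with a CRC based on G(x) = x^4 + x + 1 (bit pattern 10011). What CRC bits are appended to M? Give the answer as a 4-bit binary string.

Append 4 zeros: 11110000100000. Divide by 10011 (XOR where the leading bit is 1):
  pos 0: 11110 XOR 10011 = 01101
  pos 1: 11010 XOR 10011 = 01001
  pos 2: 10010 XOR 10011 = 00001
  pos 6: 10100 XOR 10011 = 00111
  pos 8: 11100 XOR 10011 = 01111
  pos 9: 11110 XOR 10011 = 01101
Remainder (last 4 bits) = 1101. This is the CRC / FCS.

1101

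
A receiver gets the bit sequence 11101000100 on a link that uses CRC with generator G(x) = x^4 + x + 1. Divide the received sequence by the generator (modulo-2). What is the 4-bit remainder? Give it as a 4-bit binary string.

Modulo-2 division of 11101000100 by 10011:
  pos 0: 11101 XOR 10011 = 01110
  pos 1: 11100 XOR 10011 = 01111
  pos 2: 11110 XOR 10011 = 01101
  pos 3: 11010 XOR 10011 = 01001
  pos 4: 10011 XOR 10011 = 00000
Remainder = 0000 (zero — the frame passes the CRC check).

0000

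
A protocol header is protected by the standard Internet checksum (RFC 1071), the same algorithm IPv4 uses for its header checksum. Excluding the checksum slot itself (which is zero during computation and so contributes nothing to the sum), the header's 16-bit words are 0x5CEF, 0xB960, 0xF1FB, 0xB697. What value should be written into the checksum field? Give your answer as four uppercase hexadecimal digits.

411C

One's-complement addition (fold any carry out of bit 15 back into bit 0):
  0x5CEF + 0xB960 = 0x1164F → wrap carry → 0x1650
  0x1650 + 0xF1FB = 0x1084B → wrap carry → 0x084C
  0x084C + 0xB697 = 0x0BEE3
One's-complement sum = 0xBEE3.
Checksum = ~0xBEE3 & 0xFFFF = 0x411C.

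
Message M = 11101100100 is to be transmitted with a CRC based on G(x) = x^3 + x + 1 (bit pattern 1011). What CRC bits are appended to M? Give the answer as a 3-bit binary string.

101

Append 3 zeros: 11101100100000. Divide by 1011 (XOR where the leading bit is 1):
  pos 0: 1110 XOR 1011 = 0101
  pos 1: 1011 XOR 1011 = 0000
  pos 5: 1001 XOR 1011 = 0010
  pos 7: 1000 XOR 1011 = 0011
  pos 9: 1100 XOR 1011 = 0111
  pos 10: 1110 XOR 1011 = 0101
Remainder (last 3 bits) = 101. This is the CRC / FCS.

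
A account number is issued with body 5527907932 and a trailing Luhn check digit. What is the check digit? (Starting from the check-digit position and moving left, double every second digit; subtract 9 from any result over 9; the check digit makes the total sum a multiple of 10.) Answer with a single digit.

5

Partial digits right→left: 2 3 9 7 0 9 7 2 5 5
Double every second digit counting from the check-digit position (so the 1st, 3rd, 5th, ... of the partial from the right).
  doubled (with −9 where >9): 4 9 0 5 1 → sum 19
  kept as-is: 3 7 9 2 5 → sum 26
Total = 19 + 26 = 45.
Check digit = (10 − (45 mod 10)) mod 10 = 5.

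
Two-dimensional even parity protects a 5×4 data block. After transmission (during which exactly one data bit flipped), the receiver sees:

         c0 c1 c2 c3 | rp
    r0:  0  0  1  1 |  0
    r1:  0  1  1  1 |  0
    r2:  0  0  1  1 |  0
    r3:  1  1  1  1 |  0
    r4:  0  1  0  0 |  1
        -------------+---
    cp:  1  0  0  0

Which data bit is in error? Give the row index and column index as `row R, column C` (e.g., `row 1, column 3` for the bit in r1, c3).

row 1, column 1

Recompute each row's even parity and compare to rp:
  r0: data parity 0, sent rp 0 → ok
  r1: data parity 1, sent rp 0 → mismatch
  r2: data parity 0, sent rp 0 → ok
  r3: data parity 0, sent rp 0 → ok
  r4: data parity 1, sent rp 1 → ok
Recompute each column's even parity and compare to cp:
  c0: data parity 1, sent cp 1 → ok
  c1: data parity 1, sent cp 0 → mismatch
  c2: data parity 0, sent cp 0 → ok
  c3: data parity 0, sent cp 0 → ok
Exactly one row (r1) and one column (c1) fail → the flipped bit is at their intersection.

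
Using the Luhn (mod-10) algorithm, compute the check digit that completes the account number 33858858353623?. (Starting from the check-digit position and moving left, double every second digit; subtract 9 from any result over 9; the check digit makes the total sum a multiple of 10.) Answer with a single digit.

Partial digits right→left: 3 2 6 3 5 3 8 5 8 8 5 8 3 3
Double every second digit counting from the check-digit position (so the 1st, 3rd, 5th, ... of the partial from the right).
  doubled (with −9 where >9): 6 3 1 7 7 1 6 → sum 31
  kept as-is: 2 3 3 5 8 8 3 → sum 32
Total = 31 + 32 = 63.
Check digit = (10 − (63 mod 10)) mod 10 = 7.

7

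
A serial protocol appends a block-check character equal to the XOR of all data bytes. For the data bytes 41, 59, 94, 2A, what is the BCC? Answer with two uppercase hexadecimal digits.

XOR the bytes together:
  start with 0x41
  0x41 ⊕ 0x59 = 0x18
  0x18 ⊕ 0x94 = 0x8C
  0x8C ⊕ 0x2A = 0xA6

A6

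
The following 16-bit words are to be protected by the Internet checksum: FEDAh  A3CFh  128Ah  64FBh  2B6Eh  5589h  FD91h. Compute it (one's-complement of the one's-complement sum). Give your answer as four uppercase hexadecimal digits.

6746

One's-complement addition (fold any carry out of bit 15 back into bit 0):
  0xFEDA + 0xA3CF = 0x1A2A9 → wrap carry → 0xA2AA
  0xA2AA + 0x128A = 0x0B534
  0xB534 + 0x64FB = 0x11A2F → wrap carry → 0x1A30
  0x1A30 + 0x2B6E = 0x0459E
  0x459E + 0x5589 = 0x09B27
  0x9B27 + 0xFD91 = 0x198B8 → wrap carry → 0x98B9
One's-complement sum = 0x98B9.
Checksum = ~0x98B9 & 0xFFFF = 0x6746.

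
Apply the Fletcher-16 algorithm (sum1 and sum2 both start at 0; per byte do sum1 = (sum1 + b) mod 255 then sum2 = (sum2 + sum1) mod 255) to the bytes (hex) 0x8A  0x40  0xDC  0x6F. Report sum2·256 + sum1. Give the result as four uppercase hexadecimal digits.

1417

Running sums (mod 255):
  after byte 0 (0x8A): sum1=138, sum2=138
  after byte 1 (0x40): sum1=202, sum2=85
  after byte 2 (0xDC): sum1=167, sum2=252
  after byte 3 (0x6F): sum1=23, sum2=20
Checksum = sum2·256 + sum1 = 20·256 + 23 = 5143 = 0x1417.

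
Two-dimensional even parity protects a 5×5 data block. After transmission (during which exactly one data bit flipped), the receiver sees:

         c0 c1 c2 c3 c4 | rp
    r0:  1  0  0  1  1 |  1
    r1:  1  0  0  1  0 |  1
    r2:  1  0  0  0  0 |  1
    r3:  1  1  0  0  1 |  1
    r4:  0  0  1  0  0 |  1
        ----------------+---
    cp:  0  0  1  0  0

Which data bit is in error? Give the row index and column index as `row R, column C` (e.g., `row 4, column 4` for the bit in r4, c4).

Recompute each row's even parity and compare to rp:
  r0: data parity 1, sent rp 1 → ok
  r1: data parity 0, sent rp 1 → mismatch
  r2: data parity 1, sent rp 1 → ok
  r3: data parity 1, sent rp 1 → ok
  r4: data parity 1, sent rp 1 → ok
Recompute each column's even parity and compare to cp:
  c0: data parity 0, sent cp 0 → ok
  c1: data parity 1, sent cp 0 → mismatch
  c2: data parity 1, sent cp 1 → ok
  c3: data parity 0, sent cp 0 → ok
  c4: data parity 0, sent cp 0 → ok
Exactly one row (r1) and one column (c1) fail → the flipped bit is at their intersection.

row 1, column 1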